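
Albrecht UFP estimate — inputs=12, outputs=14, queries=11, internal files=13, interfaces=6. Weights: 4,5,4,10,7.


UFP = EI*4 + EO*5 + EQ*4 + ILF*10 + EIF*7
UFP = 12*4 + 14*5 + 11*4 + 13*10 + 6*7
UFP = 48 + 70 + 44 + 130 + 42
UFP = 334

334


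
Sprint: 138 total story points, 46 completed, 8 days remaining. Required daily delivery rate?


Formula: Required rate = Remaining points / Days left
Remaining = 138 - 46 = 92 points
Required rate = 92 / 8 = 11.5 points/day

11.5 points/day


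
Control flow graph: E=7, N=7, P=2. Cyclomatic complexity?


Formula: V(G) = E - N + 2P
V(G) = 7 - 7 + 2*2
V(G) = 0 + 4
V(G) = 4

4


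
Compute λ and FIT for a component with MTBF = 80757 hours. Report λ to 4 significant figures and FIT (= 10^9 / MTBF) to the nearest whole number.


Formula: λ = 1 / MTBF; FIT = λ × 1e9 = 1e9 / MTBF
λ = 1 / 80757 ≈ 1.238e-05 failures/hour
FIT = 1e9 / 80757 ≈ 12383 failures per 1e9 hours (nearest whole number)

λ = 1.238e-05 /h, FIT = 12383


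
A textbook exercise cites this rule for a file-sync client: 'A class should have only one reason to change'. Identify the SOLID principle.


This describes the Single Responsibility Principle (SRP)

Single Responsibility Principle (SRP)


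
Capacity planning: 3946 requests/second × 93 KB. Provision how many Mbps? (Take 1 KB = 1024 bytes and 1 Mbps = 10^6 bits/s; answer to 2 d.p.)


Formula: Mbps = payload_bytes * RPS * 8 / 1e6
Payload per request = 93 KB = 93 * 1024 = 95232 bytes
Total bytes/sec = 95232 * 3946 = 375785472
Total bits/sec = 375785472 * 8 = 3006283776
Mbps = 3006283776 / 1e6 = 3006.28

3006.28 Mbps


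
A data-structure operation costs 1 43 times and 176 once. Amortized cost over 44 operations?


Formula: Amortized cost = Total cost / Operations
Total cost = (43 * 1) + (1 * 176)
Total cost = 43 + 176 = 219
Amortized = 219 / 44 = 4.9773

4.9773


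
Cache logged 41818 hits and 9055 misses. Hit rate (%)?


Formula: hit rate = hits / (hits + misses) * 100
hit rate = 41818 / (41818 + 9055) * 100
hit rate = 41818 / 50873 * 100
hit rate = 82.2%

82.2%


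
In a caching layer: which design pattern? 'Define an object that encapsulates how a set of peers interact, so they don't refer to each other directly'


This matches the Mediator pattern

Mediator


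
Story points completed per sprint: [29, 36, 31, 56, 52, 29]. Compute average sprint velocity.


Formula: Avg velocity = Total points / Number of sprints
Points: [29, 36, 31, 56, 52, 29]
Sum = 29 + 36 + 31 + 56 + 52 + 29 = 233
Avg velocity = 233 / 6 = 38.83 points/sprint

38.83 points/sprint


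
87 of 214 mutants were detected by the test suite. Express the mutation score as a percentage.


Mutation score = killed / total * 100
Mutation score = 87 / 214 * 100
Mutation score = 40.65%

40.65%


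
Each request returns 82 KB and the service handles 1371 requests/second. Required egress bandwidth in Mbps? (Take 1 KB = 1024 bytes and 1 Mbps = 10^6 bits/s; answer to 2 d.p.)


Formula: Mbps = payload_bytes * RPS * 8 / 1e6
Payload per request = 82 KB = 82 * 1024 = 83968 bytes
Total bytes/sec = 83968 * 1371 = 115120128
Total bits/sec = 115120128 * 8 = 920961024
Mbps = 920961024 / 1e6 = 920.96

920.96 Mbps


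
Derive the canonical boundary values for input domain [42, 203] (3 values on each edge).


Range: [42, 203]
Boundaries: just below min, min, min+1, max-1, max, just above max
Values: [41, 42, 43, 202, 203, 204]

[41, 42, 43, 202, 203, 204]


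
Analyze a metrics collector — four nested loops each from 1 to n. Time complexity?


Reasoning: four levels of nesting
Complexity: O(n^4)

O(n^4)


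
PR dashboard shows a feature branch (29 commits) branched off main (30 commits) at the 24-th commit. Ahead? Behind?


Common ancestor: commit #24
feature commits after divergence: 29 - 24 = 5
main commits after divergence: 30 - 24 = 6
feature is 5 commits ahead of main
main is 6 commits ahead of feature

feature ahead: 5, main ahead: 6


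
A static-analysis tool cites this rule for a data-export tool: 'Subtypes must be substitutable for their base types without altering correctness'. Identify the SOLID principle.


This describes the Liskov Substitution Principle (LSP)

Liskov Substitution Principle (LSP)


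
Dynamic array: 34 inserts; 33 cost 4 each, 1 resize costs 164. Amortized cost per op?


Formula: Amortized cost = Total cost / Operations
Total cost = (33 * 4) + (1 * 164)
Total cost = 132 + 164 = 296
Amortized = 296 / 34 = 8.7059

8.7059


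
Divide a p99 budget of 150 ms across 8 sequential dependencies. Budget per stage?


Formula: per_stage = total_budget / stages
per_stage = 150 / 8
per_stage = 18.75 ms

18.75 ms


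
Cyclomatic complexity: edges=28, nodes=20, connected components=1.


Formula: V(G) = E - N + 2P
V(G) = 28 - 20 + 2*1
V(G) = 8 + 2
V(G) = 10

10


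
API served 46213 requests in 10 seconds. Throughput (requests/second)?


Formula: throughput = requests / seconds
throughput = 46213 / 10
throughput = 4621.3 requests/second

4621.3 requests/second


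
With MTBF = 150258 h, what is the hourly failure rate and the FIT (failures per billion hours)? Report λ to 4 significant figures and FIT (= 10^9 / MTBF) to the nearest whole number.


Formula: λ = 1 / MTBF; FIT = λ × 1e9 = 1e9 / MTBF
λ = 1 / 150258 ≈ 6.655e-06 failures/hour
FIT = 1e9 / 150258 ≈ 6655 failures per 1e9 hours (nearest whole number)

λ = 6.655e-06 /h, FIT = 6655


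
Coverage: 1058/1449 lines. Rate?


Coverage = covered / total * 100
Coverage = 1058 / 1449 * 100
Coverage = 73.02%

73.02%


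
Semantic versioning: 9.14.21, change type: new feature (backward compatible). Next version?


Current: 9.14.21
Change category: 'new feature (backward compatible)' → minor bump
SemVer rule: minor bump → increment MINOR, reset PATCH to 0 (MAJOR unchanged)
New: 9.15.0

9.15.0


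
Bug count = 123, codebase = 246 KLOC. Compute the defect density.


Defect density = defects / KLOC
Defect density = 123 / 246
Defect density = 0.5 defects/KLOC

0.5 defects/KLOC


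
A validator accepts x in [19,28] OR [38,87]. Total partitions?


Valid ranges: [19,28] and [38,87]
Class 1: x < 19 — invalid
Class 2: 19 ≤ x ≤ 28 — valid
Class 3: 28 < x < 38 — invalid (gap between ranges)
Class 4: 38 ≤ x ≤ 87 — valid
Class 5: x > 87 — invalid
Total equivalence classes: 5

5 equivalence classes


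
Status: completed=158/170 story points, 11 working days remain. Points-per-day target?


Formula: Required rate = Remaining points / Days left
Remaining = 170 - 158 = 12 points
Required rate = 12 / 11 = 1.09 points/day

1.09 points/day


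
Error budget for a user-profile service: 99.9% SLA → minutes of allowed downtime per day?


Formula: allowed downtime = period * (100 - SLA) / 100
Period (day) = 1440 minutes
Unavailability fraction = (100 - 99.9) / 100
Allowed downtime = 1440 * (100 - 99.9) / 100
Allowed downtime = 1.44 minutes

1.44 minutes


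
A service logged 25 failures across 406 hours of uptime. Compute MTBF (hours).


Formula: MTBF = Total operating time / Number of failures
MTBF = 406 / 25
MTBF = 16.24 hours

16.24 hours


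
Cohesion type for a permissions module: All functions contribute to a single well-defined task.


Reasoning: Best: single purpose
Type: Functional cohesion

Functional cohesion


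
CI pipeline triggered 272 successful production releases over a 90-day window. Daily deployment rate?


Formula: deployments per day = releases / days
= 272 / 90
= 3.022 deploys/day
(equivalently, 21.16 deploys/week)

3.022 deploys/day


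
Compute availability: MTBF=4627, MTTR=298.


Availability = MTBF / (MTBF + MTTR)
Availability = 4627 / (4627 + 298)
Availability = 4627 / 4925
Availability = 93.9492%

93.9492%


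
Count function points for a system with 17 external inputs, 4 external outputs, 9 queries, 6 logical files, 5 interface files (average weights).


UFP = EI*4 + EO*5 + EQ*4 + ILF*10 + EIF*7
UFP = 17*4 + 4*5 + 9*4 + 6*10 + 5*7
UFP = 68 + 20 + 36 + 60 + 35
UFP = 219

219


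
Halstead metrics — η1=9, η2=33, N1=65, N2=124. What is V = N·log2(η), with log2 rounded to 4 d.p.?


Formula: V = N * log2(η), where N = N1 + N2 and η = η1 + η2
η = 9 + 33 = 42
N = 65 + 124 = 189
log2(42) ≈ 5.3923
V = 189 * 5.3923 = 1019.14

1019.14


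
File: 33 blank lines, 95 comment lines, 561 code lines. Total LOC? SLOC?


Total LOC = blank + comment + code
Total LOC = 33 + 95 + 561 = 689
SLOC (source only) = code = 561

Total LOC: 689, SLOC: 561


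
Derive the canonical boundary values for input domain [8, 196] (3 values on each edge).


Range: [8, 196]
Boundaries: just below min, min, min+1, max-1, max, just above max
Values: [7, 8, 9, 195, 196, 197]

[7, 8, 9, 195, 196, 197]


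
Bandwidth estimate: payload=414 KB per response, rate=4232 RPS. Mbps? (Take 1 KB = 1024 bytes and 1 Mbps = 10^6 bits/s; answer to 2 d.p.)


Formula: Mbps = payload_bytes * RPS * 8 / 1e6
Payload per request = 414 KB = 414 * 1024 = 423936 bytes
Total bytes/sec = 423936 * 4232 = 1794097152
Total bits/sec = 1794097152 * 8 = 14352777216
Mbps = 14352777216 / 1e6 = 14352.78

14352.78 Mbps


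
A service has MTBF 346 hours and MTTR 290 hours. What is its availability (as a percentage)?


Availability = MTBF / (MTBF + MTTR)
Availability = 346 / (346 + 290)
Availability = 346 / 636
Availability = 54.4025%

54.4025%


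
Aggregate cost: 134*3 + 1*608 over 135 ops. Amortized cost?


Formula: Amortized cost = Total cost / Operations
Total cost = (134 * 3) + (1 * 608)
Total cost = 402 + 608 = 1010
Amortized = 1010 / 135 = 7.4815

7.4815


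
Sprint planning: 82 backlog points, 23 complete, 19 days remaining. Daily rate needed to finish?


Formula: Required rate = Remaining points / Days left
Remaining = 82 - 23 = 59 points
Required rate = 59 / 19 = 3.11 points/day

3.11 points/day


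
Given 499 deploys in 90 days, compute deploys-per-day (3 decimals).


Formula: deployments per day = releases / days
= 499 / 90
= 5.544 deploys/day
(equivalently, 38.81 deploys/week)

5.544 deploys/day


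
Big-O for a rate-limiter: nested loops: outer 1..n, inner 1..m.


Reasoning: product of independent bounds
Complexity: O(n*m)

O(n*m)


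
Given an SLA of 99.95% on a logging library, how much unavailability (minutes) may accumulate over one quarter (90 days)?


Formula: allowed downtime = period * (100 - SLA) / 100
Period (quarter (90 days)) = 129600 minutes
Unavailability fraction = (100 - 99.95) / 100
Allowed downtime = 129600 * (100 - 99.95) / 100
Allowed downtime = 64.8 minutes

64.8 minutes


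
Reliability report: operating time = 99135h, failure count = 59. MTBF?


Formula: MTBF = Total operating time / Number of failures
MTBF = 99135 / 59
MTBF = 1680.25 hours

1680.25 hours


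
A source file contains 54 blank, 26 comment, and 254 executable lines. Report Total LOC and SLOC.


Total LOC = blank + comment + code
Total LOC = 54 + 26 + 254 = 334
SLOC (source only) = code = 254

Total LOC: 334, SLOC: 254


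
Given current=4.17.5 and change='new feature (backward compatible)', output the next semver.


Current: 4.17.5
Change category: 'new feature (backward compatible)' → minor bump
SemVer rule: minor bump → increment MINOR, reset PATCH to 0 (MAJOR unchanged)
New: 4.18.0

4.18.0


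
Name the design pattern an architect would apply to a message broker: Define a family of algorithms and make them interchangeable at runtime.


This matches the Strategy pattern

Strategy


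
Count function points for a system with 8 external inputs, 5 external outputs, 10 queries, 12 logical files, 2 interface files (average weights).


UFP = EI*4 + EO*5 + EQ*4 + ILF*10 + EIF*7
UFP = 8*4 + 5*5 + 10*4 + 12*10 + 2*7
UFP = 32 + 25 + 40 + 120 + 14
UFP = 231

231


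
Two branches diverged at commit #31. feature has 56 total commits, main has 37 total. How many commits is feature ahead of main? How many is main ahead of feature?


Common ancestor: commit #31
feature commits after divergence: 56 - 31 = 25
main commits after divergence: 37 - 31 = 6
feature is 25 commits ahead of main
main is 6 commits ahead of feature

feature ahead: 25, main ahead: 6


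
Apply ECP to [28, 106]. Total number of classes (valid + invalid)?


Valid range: [28, 106]
Class 1: x < 28 — invalid
Class 2: 28 ≤ x ≤ 106 — valid
Class 3: x > 106 — invalid
Total equivalence classes: 3

3 equivalence classes


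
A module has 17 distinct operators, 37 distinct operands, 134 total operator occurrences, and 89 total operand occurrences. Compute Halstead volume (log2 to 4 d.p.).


Formula: V = N * log2(η), where N = N1 + N2 and η = η1 + η2
η = 17 + 37 = 54
N = 134 + 89 = 223
log2(54) ≈ 5.7549
V = 223 * 5.7549 = 1283.34

1283.34


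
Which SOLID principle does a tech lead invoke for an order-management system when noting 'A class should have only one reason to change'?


This describes the Single Responsibility Principle (SRP)

Single Responsibility Principle (SRP)


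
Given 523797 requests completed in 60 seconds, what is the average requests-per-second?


Formula: throughput = requests / seconds
throughput = 523797 / 60
throughput = 8729.95 requests/second

8729.95 requests/second


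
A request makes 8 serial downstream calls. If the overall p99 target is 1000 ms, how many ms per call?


Formula: per_stage = total_budget / stages
per_stage = 1000 / 8
per_stage = 125.0 ms

125.0 ms


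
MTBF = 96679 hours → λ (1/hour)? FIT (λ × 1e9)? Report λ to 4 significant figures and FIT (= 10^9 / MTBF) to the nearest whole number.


Formula: λ = 1 / MTBF; FIT = λ × 1e9 = 1e9 / MTBF
λ = 1 / 96679 ≈ 1.034e-05 failures/hour
FIT = 1e9 / 96679 ≈ 10344 failures per 1e9 hours (nearest whole number)

λ = 1.034e-05 /h, FIT = 10344


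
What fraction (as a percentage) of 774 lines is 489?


Coverage = covered / total * 100
Coverage = 489 / 774 * 100
Coverage = 63.18%

63.18%


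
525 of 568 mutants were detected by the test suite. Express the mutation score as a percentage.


Mutation score = killed / total * 100
Mutation score = 525 / 568 * 100
Mutation score = 92.43%

92.43%


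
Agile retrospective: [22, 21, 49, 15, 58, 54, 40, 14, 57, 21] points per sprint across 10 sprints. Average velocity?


Formula: Avg velocity = Total points / Number of sprints
Points: [22, 21, 49, 15, 58, 54, 40, 14, 57, 21]
Sum = 22 + 21 + 49 + 15 + 58 + 54 + 40 + 14 + 57 + 21 = 351
Avg velocity = 351 / 10 = 35.1 points/sprint

35.1 points/sprint


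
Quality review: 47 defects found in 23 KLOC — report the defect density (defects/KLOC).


Defect density = defects / KLOC
Defect density = 47 / 23
Defect density = 2.043 defects/KLOC

2.043 defects/KLOC


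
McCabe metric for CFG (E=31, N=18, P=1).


Formula: V(G) = E - N + 2P
V(G) = 31 - 18 + 2*1
V(G) = 13 + 2
V(G) = 15

15


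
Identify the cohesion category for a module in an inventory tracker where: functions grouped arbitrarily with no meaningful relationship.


Reasoning: Worst: random grouping
Type: Coincidental cohesion

Coincidental cohesion


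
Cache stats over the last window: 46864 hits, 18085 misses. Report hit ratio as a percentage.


Formula: hit rate = hits / (hits + misses) * 100
hit rate = 46864 / (46864 + 18085) * 100
hit rate = 46864 / 64949 * 100
hit rate = 72.16%

72.16%


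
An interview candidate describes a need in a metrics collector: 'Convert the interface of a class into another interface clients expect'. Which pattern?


This matches the Adapter pattern

Adapter


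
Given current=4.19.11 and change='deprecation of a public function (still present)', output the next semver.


Current: 4.19.11
Change category: 'deprecation of a public function (still present)' → minor bump
SemVer rule: minor bump → increment MINOR, reset PATCH to 0 (MAJOR unchanged)
New: 4.20.0

4.20.0


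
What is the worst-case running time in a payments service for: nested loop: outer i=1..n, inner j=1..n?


Reasoning: n iterations times n iterations
Complexity: O(n^2)

O(n^2)


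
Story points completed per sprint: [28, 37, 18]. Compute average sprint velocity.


Formula: Avg velocity = Total points / Number of sprints
Points: [28, 37, 18]
Sum = 28 + 37 + 18 = 83
Avg velocity = 83 / 3 = 27.67 points/sprint

27.67 points/sprint


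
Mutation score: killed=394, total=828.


Mutation score = killed / total * 100
Mutation score = 394 / 828 * 100
Mutation score = 47.58%

47.58%


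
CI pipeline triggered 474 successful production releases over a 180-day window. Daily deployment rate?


Formula: deployments per day = releases / days
= 474 / 180
= 2.633 deploys/day
(equivalently, 18.43 deploys/week)

2.633 deploys/day


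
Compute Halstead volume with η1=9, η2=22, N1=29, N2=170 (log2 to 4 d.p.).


Formula: V = N * log2(η), where N = N1 + N2 and η = η1 + η2
η = 9 + 22 = 31
N = 29 + 170 = 199
log2(31) ≈ 4.9542
V = 199 * 4.9542 = 985.89

985.89


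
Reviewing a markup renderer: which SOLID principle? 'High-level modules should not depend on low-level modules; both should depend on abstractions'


This describes the Dependency Inversion Principle (DIP)

Dependency Inversion Principle (DIP)


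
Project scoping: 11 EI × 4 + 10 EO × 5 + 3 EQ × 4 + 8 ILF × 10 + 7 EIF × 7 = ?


UFP = EI*4 + EO*5 + EQ*4 + ILF*10 + EIF*7
UFP = 11*4 + 10*5 + 3*4 + 8*10 + 7*7
UFP = 44 + 50 + 12 + 80 + 49
UFP = 235

235


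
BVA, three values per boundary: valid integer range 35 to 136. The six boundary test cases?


Range: [35, 136]
Boundaries: just below min, min, min+1, max-1, max, just above max
Values: [34, 35, 36, 135, 136, 137]

[34, 35, 36, 135, 136, 137]


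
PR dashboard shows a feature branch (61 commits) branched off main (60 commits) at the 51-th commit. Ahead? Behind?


Common ancestor: commit #51
feature commits after divergence: 61 - 51 = 10
main commits after divergence: 60 - 51 = 9
feature is 10 commits ahead of main
main is 9 commits ahead of feature

feature ahead: 10, main ahead: 9


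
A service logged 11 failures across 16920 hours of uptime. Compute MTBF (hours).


Formula: MTBF = Total operating time / Number of failures
MTBF = 16920 / 11
MTBF = 1538.18 hours

1538.18 hours


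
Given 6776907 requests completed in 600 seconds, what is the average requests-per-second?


Formula: throughput = requests / seconds
throughput = 6776907 / 600
throughput = 11294.85 requests/second

11294.85 requests/second


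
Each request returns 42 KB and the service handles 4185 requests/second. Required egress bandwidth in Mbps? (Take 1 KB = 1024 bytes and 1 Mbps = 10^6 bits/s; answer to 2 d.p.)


Formula: Mbps = payload_bytes * RPS * 8 / 1e6
Payload per request = 42 KB = 42 * 1024 = 43008 bytes
Total bytes/sec = 43008 * 4185 = 179988480
Total bits/sec = 179988480 * 8 = 1439907840
Mbps = 1439907840 / 1e6 = 1439.91

1439.91 Mbps


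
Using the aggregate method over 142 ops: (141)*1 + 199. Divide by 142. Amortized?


Formula: Amortized cost = Total cost / Operations
Total cost = (141 * 1) + (1 * 199)
Total cost = 141 + 199 = 340
Amortized = 340 / 142 = 2.3944

2.3944


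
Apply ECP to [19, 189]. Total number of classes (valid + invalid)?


Valid range: [19, 189]
Class 1: x < 19 — invalid
Class 2: 19 ≤ x ≤ 189 — valid
Class 3: x > 189 — invalid
Total equivalence classes: 3

3 equivalence classes


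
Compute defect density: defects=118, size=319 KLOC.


Defect density = defects / KLOC
Defect density = 118 / 319
Defect density = 0.37 defects/KLOC

0.37 defects/KLOC


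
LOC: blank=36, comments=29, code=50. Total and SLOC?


Total LOC = blank + comment + code
Total LOC = 36 + 29 + 50 = 115
SLOC (source only) = code = 50

Total LOC: 115, SLOC: 50


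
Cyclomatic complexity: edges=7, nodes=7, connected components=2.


Formula: V(G) = E - N + 2P
V(G) = 7 - 7 + 2*2
V(G) = 0 + 4
V(G) = 4

4


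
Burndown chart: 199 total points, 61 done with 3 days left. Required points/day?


Formula: Required rate = Remaining points / Days left
Remaining = 199 - 61 = 138 points
Required rate = 138 / 3 = 46.0 points/day

46.0 points/day


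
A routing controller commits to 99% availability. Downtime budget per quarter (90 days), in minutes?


Formula: allowed downtime = period * (100 - SLA) / 100
Period (quarter (90 days)) = 129600 minutes
Unavailability fraction = (100 - 99.0) / 100
Allowed downtime = 129600 * (100 - 99.0) / 100
Allowed downtime = 1296.0 minutes

1296.0 minutes


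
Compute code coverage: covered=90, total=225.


Coverage = covered / total * 100
Coverage = 90 / 225 * 100
Coverage = 40.0%

40.0%


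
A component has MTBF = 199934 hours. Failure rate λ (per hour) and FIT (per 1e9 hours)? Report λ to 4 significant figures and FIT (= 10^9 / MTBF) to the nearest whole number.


Formula: λ = 1 / MTBF; FIT = λ × 1e9 = 1e9 / MTBF
λ = 1 / 199934 ≈ 5.002e-06 failures/hour
FIT = 1e9 / 199934 ≈ 5002 failures per 1e9 hours (nearest whole number)

λ = 5.002e-06 /h, FIT = 5002


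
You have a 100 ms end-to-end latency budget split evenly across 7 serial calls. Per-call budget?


Formula: per_stage = total_budget / stages
per_stage = 100 / 7
per_stage = 14.29 ms

14.29 ms


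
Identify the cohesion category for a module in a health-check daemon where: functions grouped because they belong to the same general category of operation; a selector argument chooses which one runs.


Reasoning: Grouped by category of activity, not by data or sequence
Type: Logical cohesion

Logical cohesion


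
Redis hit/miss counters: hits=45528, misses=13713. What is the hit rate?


Formula: hit rate = hits / (hits + misses) * 100
hit rate = 45528 / (45528 + 13713) * 100
hit rate = 45528 / 59241 * 100
hit rate = 76.85%

76.85%


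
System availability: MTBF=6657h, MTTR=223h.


Availability = MTBF / (MTBF + MTTR)
Availability = 6657 / (6657 + 223)
Availability = 6657 / 6880
Availability = 96.7587%

96.7587%


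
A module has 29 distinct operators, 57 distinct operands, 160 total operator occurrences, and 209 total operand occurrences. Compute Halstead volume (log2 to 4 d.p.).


Formula: V = N * log2(η), where N = N1 + N2 and η = η1 + η2
η = 29 + 57 = 86
N = 160 + 209 = 369
log2(86) ≈ 6.4263
V = 369 * 6.4263 = 2371.30

2371.30


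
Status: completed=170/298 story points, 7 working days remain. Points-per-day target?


Formula: Required rate = Remaining points / Days left
Remaining = 298 - 170 = 128 points
Required rate = 128 / 7 = 18.29 points/day

18.29 points/day


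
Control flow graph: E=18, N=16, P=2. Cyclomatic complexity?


Formula: V(G) = E - N + 2P
V(G) = 18 - 16 + 2*2
V(G) = 2 + 4
V(G) = 6

6


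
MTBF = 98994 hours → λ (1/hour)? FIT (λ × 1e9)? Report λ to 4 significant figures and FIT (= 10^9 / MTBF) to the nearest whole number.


Formula: λ = 1 / MTBF; FIT = λ × 1e9 = 1e9 / MTBF
λ = 1 / 98994 ≈ 1.010e-05 failures/hour
FIT = 1e9 / 98994 ≈ 10102 failures per 1e9 hours (nearest whole number)

λ = 1.010e-05 /h, FIT = 10102


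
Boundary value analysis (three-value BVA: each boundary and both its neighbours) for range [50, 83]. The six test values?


Range: [50, 83]
Boundaries: just below min, min, min+1, max-1, max, just above max
Values: [49, 50, 51, 82, 83, 84]

[49, 50, 51, 82, 83, 84]


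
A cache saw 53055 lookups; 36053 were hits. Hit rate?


Formula: hit rate = hits / (hits + misses) * 100
hit rate = 36053 / (36053 + 17002) * 100
hit rate = 36053 / 53055 * 100
hit rate = 67.95%

67.95%


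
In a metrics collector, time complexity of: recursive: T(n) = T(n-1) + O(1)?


Reasoning: linear recursion with constant work per frame
Complexity: O(n)

O(n)


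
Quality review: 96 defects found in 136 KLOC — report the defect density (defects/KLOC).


Defect density = defects / KLOC
Defect density = 96 / 136
Defect density = 0.706 defects/KLOC

0.706 defects/KLOC


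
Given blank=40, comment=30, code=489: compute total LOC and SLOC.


Total LOC = blank + comment + code
Total LOC = 40 + 30 + 489 = 559
SLOC (source only) = code = 489

Total LOC: 559, SLOC: 489


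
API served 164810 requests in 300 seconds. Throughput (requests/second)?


Formula: throughput = requests / seconds
throughput = 164810 / 300
throughput = 549.37 requests/second

549.37 requests/second


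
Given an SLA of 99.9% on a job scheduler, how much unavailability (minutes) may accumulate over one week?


Formula: allowed downtime = period * (100 - SLA) / 100
Period (week) = 10080 minutes
Unavailability fraction = (100 - 99.9) / 100
Allowed downtime = 10080 * (100 - 99.9) / 100
Allowed downtime = 10.08 minutes

10.08 minutes


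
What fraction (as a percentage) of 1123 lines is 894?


Coverage = covered / total * 100
Coverage = 894 / 1123 * 100
Coverage = 79.61%

79.61%


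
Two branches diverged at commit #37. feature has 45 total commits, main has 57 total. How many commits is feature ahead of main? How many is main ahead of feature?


Common ancestor: commit #37
feature commits after divergence: 45 - 37 = 8
main commits after divergence: 57 - 37 = 20
feature is 8 commits ahead of main
main is 20 commits ahead of feature

feature ahead: 8, main ahead: 20


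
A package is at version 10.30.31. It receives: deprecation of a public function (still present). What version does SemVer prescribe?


Current: 10.30.31
Change category: 'deprecation of a public function (still present)' → minor bump
SemVer rule: minor bump → increment MINOR, reset PATCH to 0 (MAJOR unchanged)
New: 10.31.0

10.31.0


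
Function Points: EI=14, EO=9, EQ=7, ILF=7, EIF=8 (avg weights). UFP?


UFP = EI*4 + EO*5 + EQ*4 + ILF*10 + EIF*7
UFP = 14*4 + 9*5 + 7*4 + 7*10 + 8*7
UFP = 56 + 45 + 28 + 70 + 56
UFP = 255

255


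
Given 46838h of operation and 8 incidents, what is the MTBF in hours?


Formula: MTBF = Total operating time / Number of failures
MTBF = 46838 / 8
MTBF = 5854.75 hours

5854.75 hours


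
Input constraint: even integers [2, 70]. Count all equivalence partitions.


Constraint: even integers in [2, 70]
Class 1: x < 2 — out-of-range invalid
Class 2: x in [2,70] but odd — wrong type invalid
Class 3: x in [2,70] and even — valid
Class 4: x > 70 — out-of-range invalid
Total equivalence classes: 4

4 equivalence classes


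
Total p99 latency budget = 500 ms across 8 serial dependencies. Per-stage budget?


Formula: per_stage = total_budget / stages
per_stage = 500 / 8
per_stage = 62.5 ms

62.5 ms


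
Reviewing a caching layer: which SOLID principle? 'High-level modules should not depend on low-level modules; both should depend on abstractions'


This describes the Dependency Inversion Principle (DIP)

Dependency Inversion Principle (DIP)


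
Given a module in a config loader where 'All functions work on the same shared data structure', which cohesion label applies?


Reasoning: Functions share data
Type: Communicational cohesion

Communicational cohesion


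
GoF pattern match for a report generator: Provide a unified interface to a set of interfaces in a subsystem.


This matches the Facade pattern

Facade


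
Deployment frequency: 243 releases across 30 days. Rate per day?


Formula: deployments per day = releases / days
= 243 / 30
= 8.1 deploys/day
(equivalently, 56.7 deploys/week)

8.1 deploys/day


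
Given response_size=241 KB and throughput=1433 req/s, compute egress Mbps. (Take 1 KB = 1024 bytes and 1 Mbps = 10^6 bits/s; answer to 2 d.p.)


Formula: Mbps = payload_bytes * RPS * 8 / 1e6
Payload per request = 241 KB = 241 * 1024 = 246784 bytes
Total bytes/sec = 246784 * 1433 = 353641472
Total bits/sec = 353641472 * 8 = 2829131776
Mbps = 2829131776 / 1e6 = 2829.13

2829.13 Mbps


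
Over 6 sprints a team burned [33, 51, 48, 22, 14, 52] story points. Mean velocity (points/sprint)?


Formula: Avg velocity = Total points / Number of sprints
Points: [33, 51, 48, 22, 14, 52]
Sum = 33 + 51 + 48 + 22 + 14 + 52 = 220
Avg velocity = 220 / 6 = 36.67 points/sprint

36.67 points/sprint


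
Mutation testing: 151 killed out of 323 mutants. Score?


Mutation score = killed / total * 100
Mutation score = 151 / 323 * 100
Mutation score = 46.75%

46.75%


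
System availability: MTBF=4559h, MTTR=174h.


Availability = MTBF / (MTBF + MTTR)
Availability = 4559 / (4559 + 174)
Availability = 4559 / 4733
Availability = 96.3237%

96.3237%


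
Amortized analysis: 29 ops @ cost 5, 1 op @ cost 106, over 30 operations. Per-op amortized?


Formula: Amortized cost = Total cost / Operations
Total cost = (29 * 5) + (1 * 106)
Total cost = 145 + 106 = 251
Amortized = 251 / 30 = 8.3667

8.3667


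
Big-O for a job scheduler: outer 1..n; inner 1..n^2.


Reasoning: n times n^2
Complexity: O(n^3)

O(n^3)


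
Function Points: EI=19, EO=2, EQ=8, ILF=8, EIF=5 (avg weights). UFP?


UFP = EI*4 + EO*5 + EQ*4 + ILF*10 + EIF*7
UFP = 19*4 + 2*5 + 8*4 + 8*10 + 5*7
UFP = 76 + 10 + 32 + 80 + 35
UFP = 233

233


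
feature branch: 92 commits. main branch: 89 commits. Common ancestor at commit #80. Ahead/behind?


Common ancestor: commit #80
feature commits after divergence: 92 - 80 = 12
main commits after divergence: 89 - 80 = 9
feature is 12 commits ahead of main
main is 9 commits ahead of feature

feature ahead: 12, main ahead: 9


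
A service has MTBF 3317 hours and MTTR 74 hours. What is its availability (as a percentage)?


Availability = MTBF / (MTBF + MTTR)
Availability = 3317 / (3317 + 74)
Availability = 3317 / 3391
Availability = 97.8178%

97.8178%


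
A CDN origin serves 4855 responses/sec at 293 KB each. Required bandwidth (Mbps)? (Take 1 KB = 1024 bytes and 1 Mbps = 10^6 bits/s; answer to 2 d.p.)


Formula: Mbps = payload_bytes * RPS * 8 / 1e6
Payload per request = 293 KB = 293 * 1024 = 300032 bytes
Total bytes/sec = 300032 * 4855 = 1456655360
Total bits/sec = 1456655360 * 8 = 11653242880
Mbps = 11653242880 / 1e6 = 11653.24

11653.24 Mbps


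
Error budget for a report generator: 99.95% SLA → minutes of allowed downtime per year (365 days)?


Formula: allowed downtime = period * (100 - SLA) / 100
Period (year (365 days)) = 525600 minutes
Unavailability fraction = (100 - 99.95) / 100
Allowed downtime = 525600 * (100 - 99.95) / 100
Allowed downtime = 262.8 minutes

262.8 minutes


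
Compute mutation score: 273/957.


Mutation score = killed / total * 100
Mutation score = 273 / 957 * 100
Mutation score = 28.53%

28.53%


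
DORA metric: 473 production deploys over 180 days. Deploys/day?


Formula: deployments per day = releases / days
= 473 / 180
= 2.628 deploys/day
(equivalently, 18.39 deploys/week)

2.628 deploys/day


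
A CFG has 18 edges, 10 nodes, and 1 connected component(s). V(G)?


Formula: V(G) = E - N + 2P
V(G) = 18 - 10 + 2*1
V(G) = 8 + 2
V(G) = 10

10


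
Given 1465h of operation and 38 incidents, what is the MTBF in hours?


Formula: MTBF = Total operating time / Number of failures
MTBF = 1465 / 38
MTBF = 38.55 hours

38.55 hours


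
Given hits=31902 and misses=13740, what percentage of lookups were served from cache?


Formula: hit rate = hits / (hits + misses) * 100
hit rate = 31902 / (31902 + 13740) * 100
hit rate = 31902 / 45642 * 100
hit rate = 69.9%

69.9%


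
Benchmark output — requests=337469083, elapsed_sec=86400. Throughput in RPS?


Formula: throughput = requests / seconds
throughput = 337469083 / 86400
throughput = 3905.89 requests/second

3905.89 requests/second


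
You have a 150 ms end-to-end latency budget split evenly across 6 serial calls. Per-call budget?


Formula: per_stage = total_budget / stages
per_stage = 150 / 6
per_stage = 25.0 ms

25.0 ms


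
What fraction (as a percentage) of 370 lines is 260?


Coverage = covered / total * 100
Coverage = 260 / 370 * 100
Coverage = 70.27%

70.27%


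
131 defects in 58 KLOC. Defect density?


Defect density = defects / KLOC
Defect density = 131 / 58
Defect density = 2.259 defects/KLOC

2.259 defects/KLOC


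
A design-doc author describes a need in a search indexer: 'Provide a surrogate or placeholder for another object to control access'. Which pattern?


This matches the Proxy pattern

Proxy


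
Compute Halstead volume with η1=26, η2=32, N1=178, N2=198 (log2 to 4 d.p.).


Formula: V = N * log2(η), where N = N1 + N2 and η = η1 + η2
η = 26 + 32 = 58
N = 178 + 198 = 376
log2(58) ≈ 5.8580
V = 376 * 5.8580 = 2202.61

2202.61


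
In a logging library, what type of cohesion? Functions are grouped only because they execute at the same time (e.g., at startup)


Reasoning: Related by timing only
Type: Temporal cohesion

Temporal cohesion


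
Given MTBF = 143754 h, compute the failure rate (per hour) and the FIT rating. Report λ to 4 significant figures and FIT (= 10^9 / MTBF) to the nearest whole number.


Formula: λ = 1 / MTBF; FIT = λ × 1e9 = 1e9 / MTBF
λ = 1 / 143754 ≈ 6.956e-06 failures/hour
FIT = 1e9 / 143754 ≈ 6956 failures per 1e9 hours (nearest whole number)

λ = 6.956e-06 /h, FIT = 6956


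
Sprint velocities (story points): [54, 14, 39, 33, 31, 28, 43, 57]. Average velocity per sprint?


Formula: Avg velocity = Total points / Number of sprints
Points: [54, 14, 39, 33, 31, 28, 43, 57]
Sum = 54 + 14 + 39 + 33 + 31 + 28 + 43 + 57 = 299
Avg velocity = 299 / 8 = 37.38 points/sprint

37.38 points/sprint


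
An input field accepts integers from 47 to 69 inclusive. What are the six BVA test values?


Range: [47, 69]
Boundaries: just below min, min, min+1, max-1, max, just above max
Values: [46, 47, 48, 68, 69, 70]

[46, 47, 48, 68, 69, 70]


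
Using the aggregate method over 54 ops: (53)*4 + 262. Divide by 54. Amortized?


Formula: Amortized cost = Total cost / Operations
Total cost = (53 * 4) + (1 * 262)
Total cost = 212 + 262 = 474
Amortized = 474 / 54 = 8.7778

8.7778


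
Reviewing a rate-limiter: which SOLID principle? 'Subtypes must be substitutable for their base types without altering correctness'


This describes the Liskov Substitution Principle (LSP)

Liskov Substitution Principle (LSP)


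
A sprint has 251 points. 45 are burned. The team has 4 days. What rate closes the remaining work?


Formula: Required rate = Remaining points / Days left
Remaining = 251 - 45 = 206 points
Required rate = 206 / 4 = 51.5 points/day

51.5 points/day


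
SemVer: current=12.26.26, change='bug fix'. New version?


Current: 12.26.26
Change category: 'bug fix' → patch bump
SemVer rule: patch bump → increment PATCH (MAJOR and MINOR unchanged)
New: 12.26.27

12.26.27


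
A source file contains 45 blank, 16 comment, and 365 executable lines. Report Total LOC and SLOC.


Total LOC = blank + comment + code
Total LOC = 45 + 16 + 365 = 426
SLOC (source only) = code = 365

Total LOC: 426, SLOC: 365


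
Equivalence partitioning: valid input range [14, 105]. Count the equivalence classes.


Valid range: [14, 105]
Class 1: x < 14 — invalid
Class 2: 14 ≤ x ≤ 105 — valid
Class 3: x > 105 — invalid
Total equivalence classes: 3

3 equivalence classes


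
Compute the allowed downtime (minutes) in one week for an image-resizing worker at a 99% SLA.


Formula: allowed downtime = period * (100 - SLA) / 100
Period (week) = 10080 minutes
Unavailability fraction = (100 - 99.0) / 100
Allowed downtime = 10080 * (100 - 99.0) / 100
Allowed downtime = 100.8 minutes

100.8 minutes


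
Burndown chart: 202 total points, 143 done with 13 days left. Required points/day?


Formula: Required rate = Remaining points / Days left
Remaining = 202 - 143 = 59 points
Required rate = 59 / 13 = 4.54 points/day

4.54 points/day


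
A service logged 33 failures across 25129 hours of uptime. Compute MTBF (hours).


Formula: MTBF = Total operating time / Number of failures
MTBF = 25129 / 33
MTBF = 761.48 hours

761.48 hours


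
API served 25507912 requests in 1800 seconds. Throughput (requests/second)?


Formula: throughput = requests / seconds
throughput = 25507912 / 1800
throughput = 14171.06 requests/second

14171.06 requests/second


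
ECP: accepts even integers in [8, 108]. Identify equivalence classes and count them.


Constraint: even integers in [8, 108]
Class 1: x < 8 — out-of-range invalid
Class 2: x in [8,108] but odd — wrong type invalid
Class 3: x in [8,108] and even — valid
Class 4: x > 108 — out-of-range invalid
Total equivalence classes: 4

4 equivalence classes


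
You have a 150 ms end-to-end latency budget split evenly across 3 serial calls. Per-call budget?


Formula: per_stage = total_budget / stages
per_stage = 150 / 3
per_stage = 50.0 ms

50.0 ms


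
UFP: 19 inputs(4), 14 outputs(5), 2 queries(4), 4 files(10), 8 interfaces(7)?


UFP = EI*4 + EO*5 + EQ*4 + ILF*10 + EIF*7
UFP = 19*4 + 14*5 + 2*4 + 4*10 + 8*7
UFP = 76 + 70 + 8 + 40 + 56
UFP = 250

250


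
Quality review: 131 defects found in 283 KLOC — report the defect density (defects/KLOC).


Defect density = defects / KLOC
Defect density = 131 / 283
Defect density = 0.463 defects/KLOC

0.463 defects/KLOC


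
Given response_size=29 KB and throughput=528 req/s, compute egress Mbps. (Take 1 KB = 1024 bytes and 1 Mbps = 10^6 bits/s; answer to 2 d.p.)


Formula: Mbps = payload_bytes * RPS * 8 / 1e6
Payload per request = 29 KB = 29 * 1024 = 29696 bytes
Total bytes/sec = 29696 * 528 = 15679488
Total bits/sec = 15679488 * 8 = 125435904
Mbps = 125435904 / 1e6 = 125.44

125.44 Mbps


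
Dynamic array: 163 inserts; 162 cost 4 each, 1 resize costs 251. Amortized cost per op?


Formula: Amortized cost = Total cost / Operations
Total cost = (162 * 4) + (1 * 251)
Total cost = 648 + 251 = 899
Amortized = 899 / 163 = 5.5153

5.5153


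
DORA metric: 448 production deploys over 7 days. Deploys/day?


Formula: deployments per day = releases / days
= 448 / 7
= 64.0 deploys/day
(equivalently, 448.0 deploys/week)

64.0 deploys/day


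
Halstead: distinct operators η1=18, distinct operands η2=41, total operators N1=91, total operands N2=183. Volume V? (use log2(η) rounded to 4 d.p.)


Formula: V = N * log2(η), where N = N1 + N2 and η = η1 + η2
η = 18 + 41 = 59
N = 91 + 183 = 274
log2(59) ≈ 5.8826
V = 274 * 5.8826 = 1611.83

1611.83


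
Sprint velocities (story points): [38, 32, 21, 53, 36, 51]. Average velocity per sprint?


Formula: Avg velocity = Total points / Number of sprints
Points: [38, 32, 21, 53, 36, 51]
Sum = 38 + 32 + 21 + 53 + 36 + 51 = 231
Avg velocity = 231 / 6 = 38.5 points/sprint

38.5 points/sprint


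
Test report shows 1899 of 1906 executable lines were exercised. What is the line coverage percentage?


Coverage = covered / total * 100
Coverage = 1899 / 1906 * 100
Coverage = 99.63%

99.63%


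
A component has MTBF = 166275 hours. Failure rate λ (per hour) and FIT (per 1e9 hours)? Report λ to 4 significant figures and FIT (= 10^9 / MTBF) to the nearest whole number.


Formula: λ = 1 / MTBF; FIT = λ × 1e9 = 1e9 / MTBF
λ = 1 / 166275 ≈ 6.014e-06 failures/hour
FIT = 1e9 / 166275 ≈ 6014 failures per 1e9 hours (nearest whole number)

λ = 6.014e-06 /h, FIT = 6014


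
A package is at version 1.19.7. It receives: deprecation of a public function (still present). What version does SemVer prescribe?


Current: 1.19.7
Change category: 'deprecation of a public function (still present)' → minor bump
SemVer rule: minor bump → increment MINOR, reset PATCH to 0 (MAJOR unchanged)
New: 1.20.0

1.20.0


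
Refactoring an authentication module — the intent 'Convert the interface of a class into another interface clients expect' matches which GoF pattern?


This matches the Adapter pattern

Adapter
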